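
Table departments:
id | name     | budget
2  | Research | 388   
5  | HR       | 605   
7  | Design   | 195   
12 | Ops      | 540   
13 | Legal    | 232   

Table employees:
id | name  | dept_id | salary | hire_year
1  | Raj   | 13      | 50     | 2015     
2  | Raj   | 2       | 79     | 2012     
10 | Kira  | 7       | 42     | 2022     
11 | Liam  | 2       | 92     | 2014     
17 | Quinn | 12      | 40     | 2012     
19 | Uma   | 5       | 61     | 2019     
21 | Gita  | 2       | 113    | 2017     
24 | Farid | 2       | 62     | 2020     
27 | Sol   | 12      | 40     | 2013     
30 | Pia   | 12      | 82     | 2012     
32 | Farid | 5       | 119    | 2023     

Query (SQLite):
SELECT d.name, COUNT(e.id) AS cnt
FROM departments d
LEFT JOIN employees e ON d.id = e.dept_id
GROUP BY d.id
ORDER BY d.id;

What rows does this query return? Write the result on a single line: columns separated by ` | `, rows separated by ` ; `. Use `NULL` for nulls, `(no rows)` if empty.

LEFT JOIN keeps every departments row; unmatched ones get NULL for employees columns.
Group by departments.id and compute COUNT(e.id). COUNT(col) of an all-NULL group is 0.
  2: ids {2, 11, 21, 24} → COUNT(e.id)=4
  5: ids {19, 32} → COUNT(e.id)=2
  7: ids {10} → COUNT(e.id)=1
  12: ids {17, 27, 30} → COUNT(e.id)=3
  13: ids {1} → COUNT(e.id)=1

Research | 4 ; HR | 2 ; Design | 1 ; Ops | 3 ; Legal | 1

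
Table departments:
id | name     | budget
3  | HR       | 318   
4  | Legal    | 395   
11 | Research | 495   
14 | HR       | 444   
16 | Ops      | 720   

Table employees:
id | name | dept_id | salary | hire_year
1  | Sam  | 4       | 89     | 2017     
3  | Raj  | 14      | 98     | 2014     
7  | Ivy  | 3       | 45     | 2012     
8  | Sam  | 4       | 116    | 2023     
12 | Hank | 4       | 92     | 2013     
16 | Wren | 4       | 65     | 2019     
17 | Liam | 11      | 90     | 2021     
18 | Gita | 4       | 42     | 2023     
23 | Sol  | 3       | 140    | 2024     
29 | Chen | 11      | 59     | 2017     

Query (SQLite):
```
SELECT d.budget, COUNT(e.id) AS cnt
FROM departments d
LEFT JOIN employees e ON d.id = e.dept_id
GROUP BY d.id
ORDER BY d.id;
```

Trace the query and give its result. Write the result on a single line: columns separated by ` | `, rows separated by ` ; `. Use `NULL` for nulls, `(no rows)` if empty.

LEFT JOIN keeps every departments row; unmatched ones get NULL for employees columns.
Group by departments.id and compute COUNT(e.id). COUNT(col) of an all-NULL group is 0.
  3: ids {7, 23} → COUNT(e.id)=2
  4: ids {1, 8, 12, 16, 18} → COUNT(e.id)=5
  11: ids {17, 29} → COUNT(e.id)=2
  14: ids {3} → COUNT(e.id)=1
  16: ids {—} → COUNT(e.id)=0

318 | 2 ; 395 | 5 ; 495 | 2 ; 444 | 1 ; 720 | 0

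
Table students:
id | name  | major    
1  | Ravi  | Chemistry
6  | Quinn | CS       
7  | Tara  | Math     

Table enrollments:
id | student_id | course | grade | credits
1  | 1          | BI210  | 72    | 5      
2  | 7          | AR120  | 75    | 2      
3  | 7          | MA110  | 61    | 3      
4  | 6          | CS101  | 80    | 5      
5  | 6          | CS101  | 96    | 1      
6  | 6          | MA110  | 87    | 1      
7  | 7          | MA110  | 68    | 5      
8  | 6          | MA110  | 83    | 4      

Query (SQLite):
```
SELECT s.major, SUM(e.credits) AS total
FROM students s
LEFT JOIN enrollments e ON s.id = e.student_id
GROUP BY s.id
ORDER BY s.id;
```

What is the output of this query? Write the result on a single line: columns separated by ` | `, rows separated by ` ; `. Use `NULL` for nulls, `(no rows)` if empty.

Chemistry | 5 ; CS | 11 ; Math | 10

LEFT JOIN keeps every students row; unmatched ones get NULL for enrollments columns.
Group by students.id and compute SUM(e.credits). SUM over an all-NULL group is NULL.
  1: ids {1} → SUM(e.credits)=5
  6: ids {4, 5, 6, 8} → SUM(e.credits)=11
  7: ids {2, 3, 7} → SUM(e.credits)=10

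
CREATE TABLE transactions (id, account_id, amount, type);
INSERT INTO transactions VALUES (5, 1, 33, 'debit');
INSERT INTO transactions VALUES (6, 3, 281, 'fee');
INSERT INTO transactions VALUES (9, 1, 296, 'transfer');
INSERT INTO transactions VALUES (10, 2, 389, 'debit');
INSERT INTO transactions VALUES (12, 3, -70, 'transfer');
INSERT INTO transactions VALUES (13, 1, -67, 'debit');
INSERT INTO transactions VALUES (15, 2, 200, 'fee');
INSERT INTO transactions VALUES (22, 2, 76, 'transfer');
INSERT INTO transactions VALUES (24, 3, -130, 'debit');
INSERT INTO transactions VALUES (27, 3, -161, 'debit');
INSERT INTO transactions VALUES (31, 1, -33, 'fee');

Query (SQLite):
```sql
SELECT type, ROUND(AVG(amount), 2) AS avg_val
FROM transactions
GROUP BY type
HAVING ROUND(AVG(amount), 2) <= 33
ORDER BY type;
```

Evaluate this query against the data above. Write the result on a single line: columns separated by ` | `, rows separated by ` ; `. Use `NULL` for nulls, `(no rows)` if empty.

debit | 12.8

Partition transactions by type; compute ROUND(AVG(amount), 2) within each group.
HAVING: keep groups where ROUND(AVG(amount), 2) <= 33.
  debit: ids {5, 10, 13, 24, 27} → ROUND(AVG(amount), 2)=12.8
  fee: ids {6, 15, 31} → ROUND(AVG(amount), 2)=149.33
  transfer: ids {9, 12, 22} → ROUND(AVG(amount), 2)=100.67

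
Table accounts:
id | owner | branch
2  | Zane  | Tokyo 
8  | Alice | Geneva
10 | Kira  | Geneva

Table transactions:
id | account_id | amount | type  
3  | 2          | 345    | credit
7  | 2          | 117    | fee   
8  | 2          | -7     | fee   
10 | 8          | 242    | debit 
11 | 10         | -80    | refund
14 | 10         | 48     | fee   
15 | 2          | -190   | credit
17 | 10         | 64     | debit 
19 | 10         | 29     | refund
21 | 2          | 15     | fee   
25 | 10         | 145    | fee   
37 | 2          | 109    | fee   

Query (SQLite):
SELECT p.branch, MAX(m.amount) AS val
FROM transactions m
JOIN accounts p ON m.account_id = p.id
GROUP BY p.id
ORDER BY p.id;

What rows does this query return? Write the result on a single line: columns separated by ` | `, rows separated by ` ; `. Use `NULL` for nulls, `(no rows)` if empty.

Tokyo | 345 ; Geneva | 242 ; Geneva | 145

Join each transactions row to its accounts via account_id.
Group joined rows by accounts.id; compute MAX(m.amount) per group.
  2: ids {3, 7, 8, 15, 21, 37} → MAX(m.amount)=345
  8: ids {10} → MAX(m.amount)=242
  10: ids {11, 14, 17, 19, 25} → MAX(m.amount)=145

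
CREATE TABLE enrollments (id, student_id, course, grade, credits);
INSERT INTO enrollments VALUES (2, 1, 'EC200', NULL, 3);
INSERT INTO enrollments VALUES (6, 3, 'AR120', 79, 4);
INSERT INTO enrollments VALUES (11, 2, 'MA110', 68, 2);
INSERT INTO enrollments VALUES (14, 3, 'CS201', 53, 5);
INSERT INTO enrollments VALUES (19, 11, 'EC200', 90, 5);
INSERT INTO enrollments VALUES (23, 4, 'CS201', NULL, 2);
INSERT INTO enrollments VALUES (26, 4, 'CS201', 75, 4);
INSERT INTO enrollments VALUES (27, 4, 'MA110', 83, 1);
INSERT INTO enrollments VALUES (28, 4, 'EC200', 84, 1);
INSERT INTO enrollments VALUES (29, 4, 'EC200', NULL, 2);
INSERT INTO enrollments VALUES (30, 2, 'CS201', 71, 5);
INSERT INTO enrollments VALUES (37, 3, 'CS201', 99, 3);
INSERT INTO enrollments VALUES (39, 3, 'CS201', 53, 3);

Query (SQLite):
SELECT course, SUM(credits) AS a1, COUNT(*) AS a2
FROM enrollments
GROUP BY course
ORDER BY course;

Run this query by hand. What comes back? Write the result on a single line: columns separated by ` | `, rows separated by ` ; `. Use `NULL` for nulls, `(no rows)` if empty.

Group enrollments by course.
Per group compute: SUM(credits), COUNT(*).
  AR120: ids {6} → SUM(credits)=4, COUNT(*)=1
  CS201: ids {14, 23, 26, 30, 37, 39} → SUM(credits)=22, COUNT(*)=6
  EC200: ids {2, 19, 28, 29} → SUM(credits)=11, COUNT(*)=4
  MA110: ids {11, 27} → SUM(credits)=3, COUNT(*)=2

AR120 | 4 | 1 ; CS201 | 22 | 6 ; EC200 | 11 | 4 ; MA110 | 3 | 2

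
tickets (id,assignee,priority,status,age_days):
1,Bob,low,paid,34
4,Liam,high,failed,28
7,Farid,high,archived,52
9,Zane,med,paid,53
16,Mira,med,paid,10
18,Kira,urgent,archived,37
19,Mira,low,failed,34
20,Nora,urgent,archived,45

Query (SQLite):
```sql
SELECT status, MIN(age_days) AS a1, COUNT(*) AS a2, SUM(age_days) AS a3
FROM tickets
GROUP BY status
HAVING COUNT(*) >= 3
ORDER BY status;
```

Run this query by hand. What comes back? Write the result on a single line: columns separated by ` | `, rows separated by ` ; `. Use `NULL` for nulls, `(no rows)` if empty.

Group tickets by status.
Per group compute: MIN(age_days), COUNT(*), SUM(age_days).
HAVING: drop groups with fewer than 3 rows.
  archived: ids {7, 18, 20} → MIN(age_days)=37, COUNT(*)=3, SUM(age_days)=134
  failed: ids {4, 19} → MIN(age_days)=28, COUNT(*)=2, SUM(age_days)=62
  paid: ids {1, 9, 16} → MIN(age_days)=10, COUNT(*)=3, SUM(age_days)=97

archived | 37 | 3 | 134 ; paid | 10 | 3 | 97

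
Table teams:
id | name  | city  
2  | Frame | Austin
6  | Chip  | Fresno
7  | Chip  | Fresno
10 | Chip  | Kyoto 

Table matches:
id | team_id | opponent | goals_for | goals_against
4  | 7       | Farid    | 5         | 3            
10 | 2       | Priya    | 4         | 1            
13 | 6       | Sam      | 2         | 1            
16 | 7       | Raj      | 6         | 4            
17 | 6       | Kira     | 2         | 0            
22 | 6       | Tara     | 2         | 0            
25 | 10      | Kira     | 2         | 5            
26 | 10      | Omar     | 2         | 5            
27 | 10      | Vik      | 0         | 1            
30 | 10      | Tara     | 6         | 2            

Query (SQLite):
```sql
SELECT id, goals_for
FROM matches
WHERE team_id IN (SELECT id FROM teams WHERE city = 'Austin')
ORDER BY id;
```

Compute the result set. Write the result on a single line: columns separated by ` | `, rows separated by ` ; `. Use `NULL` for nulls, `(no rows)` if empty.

10 | 4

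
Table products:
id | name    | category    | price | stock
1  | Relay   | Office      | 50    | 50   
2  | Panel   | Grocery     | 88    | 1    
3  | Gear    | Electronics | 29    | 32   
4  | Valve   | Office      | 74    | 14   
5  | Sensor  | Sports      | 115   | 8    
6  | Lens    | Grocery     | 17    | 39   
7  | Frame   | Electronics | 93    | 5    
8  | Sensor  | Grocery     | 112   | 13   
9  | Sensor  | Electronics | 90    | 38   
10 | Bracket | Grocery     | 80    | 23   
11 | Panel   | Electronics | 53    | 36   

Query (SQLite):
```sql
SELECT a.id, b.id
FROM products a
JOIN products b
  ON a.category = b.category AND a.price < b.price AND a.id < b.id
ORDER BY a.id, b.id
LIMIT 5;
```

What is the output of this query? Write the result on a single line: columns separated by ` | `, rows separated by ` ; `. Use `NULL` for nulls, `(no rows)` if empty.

1 | 4 ; 2 | 8 ; 3 | 7 ; 3 | 9 ; 3 | 11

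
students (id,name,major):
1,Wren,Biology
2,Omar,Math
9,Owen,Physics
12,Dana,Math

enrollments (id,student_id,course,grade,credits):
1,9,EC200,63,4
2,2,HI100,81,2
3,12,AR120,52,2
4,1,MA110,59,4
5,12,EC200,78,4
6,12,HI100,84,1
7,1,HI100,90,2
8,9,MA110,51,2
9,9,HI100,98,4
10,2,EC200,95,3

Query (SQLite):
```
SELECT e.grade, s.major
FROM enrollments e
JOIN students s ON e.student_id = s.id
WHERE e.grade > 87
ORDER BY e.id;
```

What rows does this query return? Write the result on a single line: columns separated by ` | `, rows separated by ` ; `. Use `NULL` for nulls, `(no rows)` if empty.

90 | Biology ; 98 | Physics ; 95 | Math

Each enrollments row matches the students row where student_id = students.id.
Then keep rows with e.grade > 87.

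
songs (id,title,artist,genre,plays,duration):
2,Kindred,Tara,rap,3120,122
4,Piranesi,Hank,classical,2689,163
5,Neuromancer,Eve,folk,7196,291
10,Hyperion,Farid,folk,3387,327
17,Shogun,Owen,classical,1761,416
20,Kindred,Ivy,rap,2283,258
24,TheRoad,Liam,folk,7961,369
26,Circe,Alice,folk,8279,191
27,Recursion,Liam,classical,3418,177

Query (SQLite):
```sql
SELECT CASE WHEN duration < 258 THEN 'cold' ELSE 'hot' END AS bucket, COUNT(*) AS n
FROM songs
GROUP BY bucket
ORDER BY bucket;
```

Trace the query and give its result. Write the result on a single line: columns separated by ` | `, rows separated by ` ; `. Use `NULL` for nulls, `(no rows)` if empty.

Bucket rows by duration < 258 → 'cold' else 'hot'; count each bucket.

cold | 4 ; hot | 5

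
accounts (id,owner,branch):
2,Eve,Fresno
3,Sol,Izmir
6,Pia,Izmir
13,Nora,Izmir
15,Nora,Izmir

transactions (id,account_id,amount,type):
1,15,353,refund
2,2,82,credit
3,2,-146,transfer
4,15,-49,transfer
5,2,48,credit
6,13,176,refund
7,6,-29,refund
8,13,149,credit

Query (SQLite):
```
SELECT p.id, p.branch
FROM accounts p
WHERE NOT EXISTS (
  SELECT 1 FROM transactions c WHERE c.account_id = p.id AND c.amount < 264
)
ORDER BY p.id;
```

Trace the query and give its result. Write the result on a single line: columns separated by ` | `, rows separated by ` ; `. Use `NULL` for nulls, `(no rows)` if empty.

For each accounts row, check whether any transactions with matching account_id has amount < 264.
Keep rows where that is false.

3 | Izmir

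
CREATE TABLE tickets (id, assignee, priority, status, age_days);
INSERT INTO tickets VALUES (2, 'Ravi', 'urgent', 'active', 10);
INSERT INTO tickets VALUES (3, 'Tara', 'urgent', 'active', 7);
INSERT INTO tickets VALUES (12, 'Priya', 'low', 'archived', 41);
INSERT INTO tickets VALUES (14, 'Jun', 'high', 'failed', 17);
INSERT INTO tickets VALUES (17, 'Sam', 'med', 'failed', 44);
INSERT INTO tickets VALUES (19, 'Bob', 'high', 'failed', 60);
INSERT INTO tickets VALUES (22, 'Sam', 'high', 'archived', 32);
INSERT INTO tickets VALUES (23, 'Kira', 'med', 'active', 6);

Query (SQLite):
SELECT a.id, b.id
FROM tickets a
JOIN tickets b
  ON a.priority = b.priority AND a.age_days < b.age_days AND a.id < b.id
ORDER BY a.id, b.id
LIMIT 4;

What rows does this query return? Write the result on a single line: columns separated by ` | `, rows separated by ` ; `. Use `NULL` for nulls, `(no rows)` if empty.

14 | 19 ; 14 | 22

Pairs (a,b) with same priority, a.age_days < b.age_days, a.id < b.id.
priority groups: high:{14,19,22} low:{12} med:{17,23} urgent:{2,3}
Ordered by (a.id, b.id); first 4.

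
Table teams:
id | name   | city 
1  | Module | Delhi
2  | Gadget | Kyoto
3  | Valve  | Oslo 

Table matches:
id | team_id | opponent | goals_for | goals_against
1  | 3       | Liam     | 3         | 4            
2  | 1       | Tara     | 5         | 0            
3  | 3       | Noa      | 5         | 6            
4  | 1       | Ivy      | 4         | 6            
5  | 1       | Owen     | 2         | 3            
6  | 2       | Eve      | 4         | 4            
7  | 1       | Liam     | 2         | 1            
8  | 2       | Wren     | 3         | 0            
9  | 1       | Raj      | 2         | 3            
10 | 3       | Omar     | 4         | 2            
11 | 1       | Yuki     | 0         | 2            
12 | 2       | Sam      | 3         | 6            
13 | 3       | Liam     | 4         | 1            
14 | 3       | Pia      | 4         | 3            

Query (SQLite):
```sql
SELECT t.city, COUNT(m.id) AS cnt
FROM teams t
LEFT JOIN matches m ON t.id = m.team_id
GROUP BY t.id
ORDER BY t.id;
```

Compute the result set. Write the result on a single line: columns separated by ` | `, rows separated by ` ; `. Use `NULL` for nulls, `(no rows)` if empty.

Delhi | 6 ; Kyoto | 3 ; Oslo | 5

LEFT JOIN keeps every teams row; unmatched ones get NULL for matches columns.
Group by teams.id and compute COUNT(m.id). COUNT(col) of an all-NULL group is 0.
  1: ids {2, 4, 5, 7, 9, 11} → COUNT(m.id)=6
  2: ids {6, 8, 12} → COUNT(m.id)=3
  3: ids {1, 3, 10, 13, 14} → COUNT(m.id)=5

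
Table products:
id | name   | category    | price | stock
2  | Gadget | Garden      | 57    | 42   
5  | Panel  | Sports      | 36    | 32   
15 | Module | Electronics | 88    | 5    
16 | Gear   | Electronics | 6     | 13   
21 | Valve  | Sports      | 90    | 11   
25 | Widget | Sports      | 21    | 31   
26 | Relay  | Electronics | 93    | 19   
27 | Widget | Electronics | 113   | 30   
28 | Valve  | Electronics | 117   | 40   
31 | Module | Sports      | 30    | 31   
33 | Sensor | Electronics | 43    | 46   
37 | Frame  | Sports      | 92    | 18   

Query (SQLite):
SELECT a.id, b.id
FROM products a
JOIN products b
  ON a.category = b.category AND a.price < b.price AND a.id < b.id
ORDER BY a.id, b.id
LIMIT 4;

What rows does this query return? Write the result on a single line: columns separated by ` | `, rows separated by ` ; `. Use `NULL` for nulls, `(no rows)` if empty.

5 | 21 ; 5 | 37 ; 15 | 26 ; 15 | 27

Pairs (a,b) with same category, a.price < b.price, a.id < b.id.
category groups: Electronics:{15,16,26,27,28,33} Garden:{2} Sports:{5,21,25,31,37}
Ordered by (a.id, b.id); first 4.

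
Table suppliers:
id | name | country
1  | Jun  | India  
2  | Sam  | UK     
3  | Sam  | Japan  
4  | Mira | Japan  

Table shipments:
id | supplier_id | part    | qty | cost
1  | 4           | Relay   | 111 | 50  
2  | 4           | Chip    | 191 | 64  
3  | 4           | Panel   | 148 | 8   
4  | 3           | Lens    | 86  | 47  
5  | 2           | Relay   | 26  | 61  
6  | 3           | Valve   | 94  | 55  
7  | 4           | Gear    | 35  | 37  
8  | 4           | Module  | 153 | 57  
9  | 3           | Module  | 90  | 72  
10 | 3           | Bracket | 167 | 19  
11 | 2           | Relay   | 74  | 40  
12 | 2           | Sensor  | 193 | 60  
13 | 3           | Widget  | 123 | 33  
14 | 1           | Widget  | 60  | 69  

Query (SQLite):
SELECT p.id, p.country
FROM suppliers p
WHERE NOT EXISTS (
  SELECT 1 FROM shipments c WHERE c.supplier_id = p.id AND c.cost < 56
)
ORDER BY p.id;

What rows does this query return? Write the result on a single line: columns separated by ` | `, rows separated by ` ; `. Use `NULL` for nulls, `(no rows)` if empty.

1 | India

For each suppliers row, check whether any shipments with matching supplier_id has cost < 56.
Keep rows where that is false.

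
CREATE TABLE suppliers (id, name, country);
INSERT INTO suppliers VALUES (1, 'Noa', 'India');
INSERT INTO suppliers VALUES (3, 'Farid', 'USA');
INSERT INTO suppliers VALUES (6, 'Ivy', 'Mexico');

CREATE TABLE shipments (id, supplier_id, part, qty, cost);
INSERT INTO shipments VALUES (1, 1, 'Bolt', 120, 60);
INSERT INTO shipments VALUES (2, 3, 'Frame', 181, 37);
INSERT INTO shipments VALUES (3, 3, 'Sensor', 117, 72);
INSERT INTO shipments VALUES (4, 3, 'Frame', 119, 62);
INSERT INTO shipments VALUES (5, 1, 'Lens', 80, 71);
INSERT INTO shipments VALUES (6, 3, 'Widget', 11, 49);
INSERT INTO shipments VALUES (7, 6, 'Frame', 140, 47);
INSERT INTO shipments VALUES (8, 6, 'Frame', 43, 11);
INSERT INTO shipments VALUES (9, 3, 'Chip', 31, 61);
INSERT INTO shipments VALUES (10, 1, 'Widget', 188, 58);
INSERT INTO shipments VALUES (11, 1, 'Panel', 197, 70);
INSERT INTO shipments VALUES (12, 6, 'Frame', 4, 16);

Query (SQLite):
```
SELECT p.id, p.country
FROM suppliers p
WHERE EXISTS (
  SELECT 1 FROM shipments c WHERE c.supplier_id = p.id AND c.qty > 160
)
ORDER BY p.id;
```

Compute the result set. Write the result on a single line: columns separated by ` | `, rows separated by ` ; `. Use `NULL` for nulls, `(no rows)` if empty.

For each suppliers row, check whether any shipments with matching supplier_id has qty > 160.
Keep rows where that is true.

1 | India ; 3 | USA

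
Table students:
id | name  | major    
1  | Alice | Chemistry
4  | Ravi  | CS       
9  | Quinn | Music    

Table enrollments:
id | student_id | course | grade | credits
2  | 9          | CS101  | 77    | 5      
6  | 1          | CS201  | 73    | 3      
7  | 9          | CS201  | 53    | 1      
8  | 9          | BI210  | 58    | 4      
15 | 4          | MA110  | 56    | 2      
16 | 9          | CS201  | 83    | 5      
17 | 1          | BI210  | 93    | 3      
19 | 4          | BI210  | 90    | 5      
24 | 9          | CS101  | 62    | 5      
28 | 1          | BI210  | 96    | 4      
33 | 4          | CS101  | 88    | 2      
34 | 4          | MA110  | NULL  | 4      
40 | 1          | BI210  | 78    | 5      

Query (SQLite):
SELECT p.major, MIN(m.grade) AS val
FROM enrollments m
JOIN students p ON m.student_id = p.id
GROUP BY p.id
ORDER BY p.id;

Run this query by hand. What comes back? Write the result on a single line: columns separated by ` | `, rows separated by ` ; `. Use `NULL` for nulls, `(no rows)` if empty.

Chemistry | 73 ; CS | 56 ; Music | 53

Join each enrollments row to its students via student_id.
Group joined rows by students.id; compute MIN(m.grade) per group.
  1: ids {6, 17, 28, 40} → MIN(m.grade)=73
  4: ids {15, 19, 33, 34} → MIN(m.grade)=56
  9: ids {2, 7, 8, 16, 24} → MIN(m.grade)=53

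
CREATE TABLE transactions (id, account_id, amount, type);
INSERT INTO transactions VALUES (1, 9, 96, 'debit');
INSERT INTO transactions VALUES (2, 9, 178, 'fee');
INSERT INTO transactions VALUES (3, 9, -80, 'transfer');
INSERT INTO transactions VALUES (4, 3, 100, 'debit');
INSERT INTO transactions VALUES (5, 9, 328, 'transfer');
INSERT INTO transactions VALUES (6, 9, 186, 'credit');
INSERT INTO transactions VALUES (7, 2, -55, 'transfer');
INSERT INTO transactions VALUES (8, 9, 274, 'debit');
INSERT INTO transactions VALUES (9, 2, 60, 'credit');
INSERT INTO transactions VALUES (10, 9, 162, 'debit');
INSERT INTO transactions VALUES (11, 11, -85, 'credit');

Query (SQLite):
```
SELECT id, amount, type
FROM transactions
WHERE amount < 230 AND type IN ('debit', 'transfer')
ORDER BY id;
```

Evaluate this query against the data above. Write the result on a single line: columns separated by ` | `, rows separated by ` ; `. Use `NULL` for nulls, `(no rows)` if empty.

amount < 230: ids {1, 2, 3, 4, 6, 7, 9, 10, 11}
type IN ('debit', 'transfer'): ids {1, 3, 4, 5, 7, 8, 10}
Combine with AND.

1 | 96 | debit ; 3 | -80 | transfer ; 4 | 100 | debit ; 7 | -55 | transfer ; 10 | 162 | debit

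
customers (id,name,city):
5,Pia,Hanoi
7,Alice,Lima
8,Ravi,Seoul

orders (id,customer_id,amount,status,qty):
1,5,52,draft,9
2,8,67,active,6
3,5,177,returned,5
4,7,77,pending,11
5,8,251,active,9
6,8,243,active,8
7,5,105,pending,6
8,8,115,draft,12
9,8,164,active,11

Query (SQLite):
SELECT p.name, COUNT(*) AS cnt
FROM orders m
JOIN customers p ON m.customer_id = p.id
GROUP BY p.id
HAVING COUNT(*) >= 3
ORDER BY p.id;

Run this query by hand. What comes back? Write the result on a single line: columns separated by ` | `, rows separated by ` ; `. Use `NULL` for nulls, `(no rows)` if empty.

Join each orders row to its customers via customer_id.
Group joined rows by customers.id; compute COUNT(*) per group.
HAVING: keep groups with count ≥ 3.
  5: ids {1, 3, 7} → COUNT(*)=3
  7: ids {4} → COUNT(*)=1
  8: ids {2, 5, 6, 8, 9} → COUNT(*)=5

Pia | 3 ; Ravi | 5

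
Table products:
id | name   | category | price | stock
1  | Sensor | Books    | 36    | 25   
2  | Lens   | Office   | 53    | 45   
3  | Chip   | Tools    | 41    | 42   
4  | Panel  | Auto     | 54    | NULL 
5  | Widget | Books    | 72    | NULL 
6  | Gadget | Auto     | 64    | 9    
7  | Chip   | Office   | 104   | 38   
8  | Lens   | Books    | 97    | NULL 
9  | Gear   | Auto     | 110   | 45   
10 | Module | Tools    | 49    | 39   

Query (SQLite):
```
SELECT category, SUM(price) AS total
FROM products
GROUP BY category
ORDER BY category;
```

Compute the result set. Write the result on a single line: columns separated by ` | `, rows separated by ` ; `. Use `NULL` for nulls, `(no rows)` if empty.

Auto | 228 ; Books | 205 ; Office | 157 ; Tools | 90

Partition products by category; compute SUM(price) within each group.
  Auto: ids {4, 6, 9} → SUM(price)=228
  Books: ids {1, 5, 8} → SUM(price)=205
  Office: ids {2, 7} → SUM(price)=157
  Tools: ids {3, 10} → SUM(price)=90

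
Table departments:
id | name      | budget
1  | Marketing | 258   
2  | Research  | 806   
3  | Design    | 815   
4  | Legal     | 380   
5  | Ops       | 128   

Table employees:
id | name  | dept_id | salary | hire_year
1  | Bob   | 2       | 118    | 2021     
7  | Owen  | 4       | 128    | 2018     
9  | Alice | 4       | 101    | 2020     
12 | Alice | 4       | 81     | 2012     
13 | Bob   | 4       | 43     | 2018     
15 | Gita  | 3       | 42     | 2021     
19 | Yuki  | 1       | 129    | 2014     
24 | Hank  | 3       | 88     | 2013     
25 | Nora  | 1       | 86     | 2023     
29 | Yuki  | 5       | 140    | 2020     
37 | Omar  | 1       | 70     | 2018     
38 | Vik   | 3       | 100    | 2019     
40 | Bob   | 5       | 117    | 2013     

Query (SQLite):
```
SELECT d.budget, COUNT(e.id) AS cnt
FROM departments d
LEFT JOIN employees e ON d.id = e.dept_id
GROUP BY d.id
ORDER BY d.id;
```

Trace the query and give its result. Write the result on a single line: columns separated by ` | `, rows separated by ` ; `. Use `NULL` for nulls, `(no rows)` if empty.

LEFT JOIN keeps every departments row; unmatched ones get NULL for employees columns.
Group by departments.id and compute COUNT(e.id). COUNT(col) of an all-NULL group is 0.
  1: ids {19, 25, 37} → COUNT(e.id)=3
  2: ids {1} → COUNT(e.id)=1
  3: ids {15, 24, 38} → COUNT(e.id)=3
  4: ids {7, 9, 12, 13} → COUNT(e.id)=4
  5: ids {29, 40} → COUNT(e.id)=2

258 | 3 ; 806 | 1 ; 815 | 3 ; 380 | 4 ; 128 | 2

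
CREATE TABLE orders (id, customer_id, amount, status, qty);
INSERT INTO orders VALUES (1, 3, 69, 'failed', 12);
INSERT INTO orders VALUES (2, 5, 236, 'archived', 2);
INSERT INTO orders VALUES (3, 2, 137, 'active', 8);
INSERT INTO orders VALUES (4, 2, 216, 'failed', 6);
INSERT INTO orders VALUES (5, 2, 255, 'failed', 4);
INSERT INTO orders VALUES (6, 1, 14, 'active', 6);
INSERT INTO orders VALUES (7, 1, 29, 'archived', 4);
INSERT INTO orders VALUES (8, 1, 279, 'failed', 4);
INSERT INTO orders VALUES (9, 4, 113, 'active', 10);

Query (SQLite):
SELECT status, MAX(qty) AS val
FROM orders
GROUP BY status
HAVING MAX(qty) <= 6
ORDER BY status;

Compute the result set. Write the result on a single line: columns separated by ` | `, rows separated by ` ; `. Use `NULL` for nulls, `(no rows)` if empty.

archived | 4

Partition orders by status; compute MAX(qty) within each group.
HAVING: keep groups where MAX(qty) <= 6.
  active: ids {3, 6, 9} → MAX(qty)=10
  archived: ids {2, 7} → MAX(qty)=4
  failed: ids {1, 4, 5, 8} → MAX(qty)=12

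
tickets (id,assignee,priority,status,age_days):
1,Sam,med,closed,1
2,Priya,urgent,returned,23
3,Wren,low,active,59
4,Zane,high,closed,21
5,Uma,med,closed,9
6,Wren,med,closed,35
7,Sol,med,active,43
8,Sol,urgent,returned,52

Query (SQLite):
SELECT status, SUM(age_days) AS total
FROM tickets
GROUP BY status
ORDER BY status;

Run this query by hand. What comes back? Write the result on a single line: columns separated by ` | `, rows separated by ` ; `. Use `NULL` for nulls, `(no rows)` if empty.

Partition tickets by status; compute SUM(age_days) within each group.
  active: ids {3, 7} → SUM(age_days)=102
  closed: ids {1, 4, 5, 6} → SUM(age_days)=66
  returned: ids {2, 8} → SUM(age_days)=75

active | 102 ; closed | 66 ; returned | 75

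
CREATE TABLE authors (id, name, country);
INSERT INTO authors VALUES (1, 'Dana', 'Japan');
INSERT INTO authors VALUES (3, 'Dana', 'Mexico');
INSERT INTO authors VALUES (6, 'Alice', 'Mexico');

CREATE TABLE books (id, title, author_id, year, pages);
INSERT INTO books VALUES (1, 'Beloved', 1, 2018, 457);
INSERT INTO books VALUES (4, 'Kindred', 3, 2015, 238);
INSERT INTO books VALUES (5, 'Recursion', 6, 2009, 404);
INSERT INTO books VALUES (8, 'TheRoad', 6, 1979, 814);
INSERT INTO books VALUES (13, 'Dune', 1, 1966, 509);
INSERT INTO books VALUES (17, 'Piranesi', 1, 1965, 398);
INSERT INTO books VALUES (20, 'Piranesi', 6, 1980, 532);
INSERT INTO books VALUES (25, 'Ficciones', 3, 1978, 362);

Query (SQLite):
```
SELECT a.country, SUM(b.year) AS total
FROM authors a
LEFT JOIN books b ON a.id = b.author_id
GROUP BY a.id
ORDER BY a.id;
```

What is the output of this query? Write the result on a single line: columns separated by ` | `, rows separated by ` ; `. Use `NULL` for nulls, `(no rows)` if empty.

Japan | 5949 ; Mexico | 3993 ; Mexico | 5968

LEFT JOIN keeps every authors row; unmatched ones get NULL for books columns.
Group by authors.id and compute SUM(b.year). SUM over an all-NULL group is NULL.
  1: ids {1, 13, 17} → SUM(b.year)=5949
  3: ids {4, 25} → SUM(b.year)=3993
  6: ids {5, 8, 20} → SUM(b.year)=5968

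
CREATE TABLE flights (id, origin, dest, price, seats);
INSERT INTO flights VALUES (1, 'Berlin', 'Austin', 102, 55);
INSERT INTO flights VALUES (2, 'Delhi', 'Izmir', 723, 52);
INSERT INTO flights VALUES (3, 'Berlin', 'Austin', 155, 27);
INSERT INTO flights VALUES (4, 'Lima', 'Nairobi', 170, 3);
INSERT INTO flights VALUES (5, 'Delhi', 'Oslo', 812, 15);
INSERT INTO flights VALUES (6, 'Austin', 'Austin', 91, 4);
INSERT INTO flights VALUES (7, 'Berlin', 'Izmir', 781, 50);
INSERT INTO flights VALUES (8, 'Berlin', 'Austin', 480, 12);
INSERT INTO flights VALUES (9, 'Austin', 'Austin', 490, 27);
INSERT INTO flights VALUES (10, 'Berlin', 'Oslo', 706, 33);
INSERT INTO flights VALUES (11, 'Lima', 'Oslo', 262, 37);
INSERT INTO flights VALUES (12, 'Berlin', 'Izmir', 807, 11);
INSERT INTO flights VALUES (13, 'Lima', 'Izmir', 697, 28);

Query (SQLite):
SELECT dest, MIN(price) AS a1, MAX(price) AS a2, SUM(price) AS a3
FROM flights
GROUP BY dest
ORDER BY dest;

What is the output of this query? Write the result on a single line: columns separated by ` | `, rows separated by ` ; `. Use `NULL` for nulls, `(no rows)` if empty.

Group flights by dest.
Per group compute: MIN(price), MAX(price), SUM(price).
  Austin: ids {1, 3, 6, 8, 9} → MIN(price)=91, MAX(price)=490, SUM(price)=1318
  Izmir: ids {2, 7, 12, 13} → MIN(price)=697, MAX(price)=807, SUM(price)=3008
  Nairobi: ids {4} → MIN(price)=170, MAX(price)=170, SUM(price)=170
  Oslo: ids {5, 10, 11} → MIN(price)=262, MAX(price)=812, SUM(price)=1780

Austin | 91 | 490 | 1318 ; Izmir | 697 | 807 | 3008 ; Nairobi | 170 | 170 | 170 ; Oslo | 262 | 812 | 1780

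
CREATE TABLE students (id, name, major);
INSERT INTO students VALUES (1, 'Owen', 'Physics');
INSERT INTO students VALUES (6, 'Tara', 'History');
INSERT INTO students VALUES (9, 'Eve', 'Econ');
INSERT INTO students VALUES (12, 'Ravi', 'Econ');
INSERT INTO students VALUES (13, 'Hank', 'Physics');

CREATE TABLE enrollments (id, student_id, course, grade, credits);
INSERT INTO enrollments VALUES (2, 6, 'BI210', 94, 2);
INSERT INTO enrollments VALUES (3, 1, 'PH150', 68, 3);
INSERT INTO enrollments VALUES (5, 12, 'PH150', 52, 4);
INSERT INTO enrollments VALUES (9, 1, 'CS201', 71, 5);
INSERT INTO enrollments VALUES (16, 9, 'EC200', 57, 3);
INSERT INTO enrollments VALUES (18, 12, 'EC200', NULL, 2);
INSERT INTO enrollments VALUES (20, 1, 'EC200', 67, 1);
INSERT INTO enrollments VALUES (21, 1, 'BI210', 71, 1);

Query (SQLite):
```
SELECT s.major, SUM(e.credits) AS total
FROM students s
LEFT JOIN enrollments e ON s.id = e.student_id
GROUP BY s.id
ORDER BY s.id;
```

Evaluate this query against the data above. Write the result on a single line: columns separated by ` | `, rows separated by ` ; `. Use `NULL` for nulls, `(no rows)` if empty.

LEFT JOIN keeps every students row; unmatched ones get NULL for enrollments columns.
Group by students.id and compute SUM(e.credits). SUM over an all-NULL group is NULL.
  1: ids {3, 9, 20, 21} → SUM(e.credits)=10
  6: ids {2} → SUM(e.credits)=2
  9: ids {16} → SUM(e.credits)=3
  12: ids {5, 18} → SUM(e.credits)=6
  13: ids {—} → SUM(e.credits)=NULL

Physics | 10 ; History | 2 ; Econ | 3 ; Econ | 6 ; Physics | NULL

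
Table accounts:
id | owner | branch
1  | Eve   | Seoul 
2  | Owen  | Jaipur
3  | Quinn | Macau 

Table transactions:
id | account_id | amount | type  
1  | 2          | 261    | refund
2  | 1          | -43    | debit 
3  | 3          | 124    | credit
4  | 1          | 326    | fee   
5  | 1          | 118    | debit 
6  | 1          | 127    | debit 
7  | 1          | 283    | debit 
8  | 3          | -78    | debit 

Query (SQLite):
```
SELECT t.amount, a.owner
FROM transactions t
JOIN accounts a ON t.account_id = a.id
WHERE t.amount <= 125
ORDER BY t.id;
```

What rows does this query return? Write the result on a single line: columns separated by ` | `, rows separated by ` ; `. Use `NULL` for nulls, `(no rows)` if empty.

-43 | Eve ; 124 | Quinn ; 118 | Eve ; -78 | Quinn

Each transactions row matches the accounts row where account_id = accounts.id.
Then keep rows with t.amount <= 125.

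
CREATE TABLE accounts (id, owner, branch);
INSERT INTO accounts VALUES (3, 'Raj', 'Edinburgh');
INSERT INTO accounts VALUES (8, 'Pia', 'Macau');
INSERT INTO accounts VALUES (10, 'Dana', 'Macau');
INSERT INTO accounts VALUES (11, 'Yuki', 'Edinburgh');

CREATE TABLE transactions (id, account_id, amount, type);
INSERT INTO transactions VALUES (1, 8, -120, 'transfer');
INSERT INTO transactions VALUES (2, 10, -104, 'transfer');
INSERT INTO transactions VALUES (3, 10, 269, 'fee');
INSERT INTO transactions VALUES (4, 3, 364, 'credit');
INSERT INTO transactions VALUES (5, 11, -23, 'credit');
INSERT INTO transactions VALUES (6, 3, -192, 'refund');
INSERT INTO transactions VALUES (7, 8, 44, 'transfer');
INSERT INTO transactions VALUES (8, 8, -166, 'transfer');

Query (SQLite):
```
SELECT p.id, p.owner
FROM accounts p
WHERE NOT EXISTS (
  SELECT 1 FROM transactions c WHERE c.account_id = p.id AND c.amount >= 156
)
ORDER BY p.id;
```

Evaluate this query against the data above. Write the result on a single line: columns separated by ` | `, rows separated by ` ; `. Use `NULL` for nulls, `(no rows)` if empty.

8 | Pia ; 11 | Yuki

For each accounts row, check whether any transactions with matching account_id has amount >= 156.
Keep rows where that is false.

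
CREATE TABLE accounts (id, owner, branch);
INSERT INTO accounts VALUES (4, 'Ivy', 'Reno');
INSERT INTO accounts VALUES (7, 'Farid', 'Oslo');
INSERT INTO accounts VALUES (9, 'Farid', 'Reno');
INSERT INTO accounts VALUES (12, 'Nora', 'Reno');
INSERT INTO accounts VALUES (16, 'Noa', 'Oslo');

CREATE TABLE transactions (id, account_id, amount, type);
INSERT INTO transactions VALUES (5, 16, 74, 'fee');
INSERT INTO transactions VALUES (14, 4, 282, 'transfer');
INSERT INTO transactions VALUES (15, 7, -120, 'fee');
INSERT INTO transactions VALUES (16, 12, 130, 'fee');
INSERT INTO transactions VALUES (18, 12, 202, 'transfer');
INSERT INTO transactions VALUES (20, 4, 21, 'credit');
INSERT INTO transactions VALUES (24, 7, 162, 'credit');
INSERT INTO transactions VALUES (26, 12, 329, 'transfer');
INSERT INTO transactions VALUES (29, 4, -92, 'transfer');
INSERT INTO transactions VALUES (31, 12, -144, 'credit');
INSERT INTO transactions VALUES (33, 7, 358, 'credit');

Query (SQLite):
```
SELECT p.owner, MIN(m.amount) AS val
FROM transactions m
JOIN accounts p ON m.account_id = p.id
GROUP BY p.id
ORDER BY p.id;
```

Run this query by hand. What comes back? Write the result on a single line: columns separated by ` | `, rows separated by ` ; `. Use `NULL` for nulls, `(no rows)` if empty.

Join each transactions row to its accounts via account_id.
Group joined rows by accounts.id; compute MIN(m.amount) per group.
  4: ids {14, 20, 29} → MIN(m.amount)=-92
  7: ids {15, 24, 33} → MIN(m.amount)=-120
  12: ids {16, 18, 26, 31} → MIN(m.amount)=-144
  16: ids {5} → MIN(m.amount)=74

Ivy | -92 ; Farid | -120 ; Nora | -144 ; Noa | 74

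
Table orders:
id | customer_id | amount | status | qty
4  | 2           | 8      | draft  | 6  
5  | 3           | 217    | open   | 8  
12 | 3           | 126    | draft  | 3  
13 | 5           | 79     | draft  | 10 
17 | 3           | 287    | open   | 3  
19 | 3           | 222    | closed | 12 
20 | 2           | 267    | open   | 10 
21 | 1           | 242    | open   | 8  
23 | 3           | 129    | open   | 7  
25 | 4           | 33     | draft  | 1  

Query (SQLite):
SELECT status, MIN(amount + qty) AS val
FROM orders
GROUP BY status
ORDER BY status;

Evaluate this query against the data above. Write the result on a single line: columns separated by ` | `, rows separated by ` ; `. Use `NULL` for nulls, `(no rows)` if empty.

closed | 234 ; draft | 14 ; open | 136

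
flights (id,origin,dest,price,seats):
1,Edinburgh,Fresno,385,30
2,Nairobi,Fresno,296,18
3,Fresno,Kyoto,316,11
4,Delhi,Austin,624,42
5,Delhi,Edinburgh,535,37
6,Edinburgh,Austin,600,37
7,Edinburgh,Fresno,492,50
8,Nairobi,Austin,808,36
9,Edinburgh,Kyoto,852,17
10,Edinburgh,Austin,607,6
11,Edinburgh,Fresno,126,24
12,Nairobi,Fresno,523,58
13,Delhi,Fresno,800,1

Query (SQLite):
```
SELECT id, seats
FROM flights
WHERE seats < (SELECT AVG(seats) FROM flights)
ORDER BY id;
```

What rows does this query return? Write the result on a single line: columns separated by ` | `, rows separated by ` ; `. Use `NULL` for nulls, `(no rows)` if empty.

Scalar subquery: AVG(seats) over all flights rows = 28.230769 (≈; comparison uses full precision).
Keep rows where seats < that value.

2 | 18 ; 3 | 11 ; 9 | 17 ; 10 | 6 ; 11 | 24 ; 13 | 1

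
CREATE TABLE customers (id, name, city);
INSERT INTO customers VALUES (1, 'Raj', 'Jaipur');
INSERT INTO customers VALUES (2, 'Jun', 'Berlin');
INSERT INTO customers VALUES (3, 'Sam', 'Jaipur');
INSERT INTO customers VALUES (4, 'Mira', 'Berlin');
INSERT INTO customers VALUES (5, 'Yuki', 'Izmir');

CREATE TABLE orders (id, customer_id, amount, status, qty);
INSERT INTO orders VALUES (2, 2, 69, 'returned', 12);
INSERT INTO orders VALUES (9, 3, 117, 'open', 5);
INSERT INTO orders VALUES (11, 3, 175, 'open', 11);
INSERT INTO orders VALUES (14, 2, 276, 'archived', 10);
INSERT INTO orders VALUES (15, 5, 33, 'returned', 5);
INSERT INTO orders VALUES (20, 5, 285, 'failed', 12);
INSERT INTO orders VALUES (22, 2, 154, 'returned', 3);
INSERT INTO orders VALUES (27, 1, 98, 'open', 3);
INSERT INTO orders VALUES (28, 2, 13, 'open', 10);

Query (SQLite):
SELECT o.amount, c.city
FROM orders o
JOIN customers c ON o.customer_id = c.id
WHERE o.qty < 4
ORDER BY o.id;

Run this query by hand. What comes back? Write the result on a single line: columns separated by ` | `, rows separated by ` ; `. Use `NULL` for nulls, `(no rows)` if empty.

Each orders row matches the customers row where customer_id = customers.id.
Then keep rows with o.qty < 4.

154 | Berlin ; 98 | Jaipur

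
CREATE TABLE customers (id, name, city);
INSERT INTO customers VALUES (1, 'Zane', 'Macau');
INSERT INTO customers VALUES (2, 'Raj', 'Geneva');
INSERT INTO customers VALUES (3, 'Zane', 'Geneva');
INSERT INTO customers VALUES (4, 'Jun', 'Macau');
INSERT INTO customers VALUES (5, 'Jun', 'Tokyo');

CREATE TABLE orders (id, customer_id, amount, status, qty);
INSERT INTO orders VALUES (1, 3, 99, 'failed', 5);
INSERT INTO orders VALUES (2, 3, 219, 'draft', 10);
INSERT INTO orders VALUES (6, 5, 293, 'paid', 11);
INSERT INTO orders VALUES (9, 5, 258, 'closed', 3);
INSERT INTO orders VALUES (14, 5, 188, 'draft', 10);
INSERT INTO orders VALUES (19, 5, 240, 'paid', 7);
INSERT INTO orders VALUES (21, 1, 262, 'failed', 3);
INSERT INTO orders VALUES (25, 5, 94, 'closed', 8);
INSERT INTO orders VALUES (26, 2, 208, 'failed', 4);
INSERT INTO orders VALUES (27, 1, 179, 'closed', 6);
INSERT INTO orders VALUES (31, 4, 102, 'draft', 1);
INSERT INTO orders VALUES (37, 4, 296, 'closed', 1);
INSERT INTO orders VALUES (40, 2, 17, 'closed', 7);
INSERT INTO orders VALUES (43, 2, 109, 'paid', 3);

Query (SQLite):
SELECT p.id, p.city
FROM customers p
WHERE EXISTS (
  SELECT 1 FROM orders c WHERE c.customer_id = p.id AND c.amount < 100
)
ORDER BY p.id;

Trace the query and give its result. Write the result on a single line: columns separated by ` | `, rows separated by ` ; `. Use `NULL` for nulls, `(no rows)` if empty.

For each customers row, check whether any orders with matching customer_id has amount < 100.
Keep rows where that is true.

2 | Geneva ; 3 | Geneva ; 5 | Tokyo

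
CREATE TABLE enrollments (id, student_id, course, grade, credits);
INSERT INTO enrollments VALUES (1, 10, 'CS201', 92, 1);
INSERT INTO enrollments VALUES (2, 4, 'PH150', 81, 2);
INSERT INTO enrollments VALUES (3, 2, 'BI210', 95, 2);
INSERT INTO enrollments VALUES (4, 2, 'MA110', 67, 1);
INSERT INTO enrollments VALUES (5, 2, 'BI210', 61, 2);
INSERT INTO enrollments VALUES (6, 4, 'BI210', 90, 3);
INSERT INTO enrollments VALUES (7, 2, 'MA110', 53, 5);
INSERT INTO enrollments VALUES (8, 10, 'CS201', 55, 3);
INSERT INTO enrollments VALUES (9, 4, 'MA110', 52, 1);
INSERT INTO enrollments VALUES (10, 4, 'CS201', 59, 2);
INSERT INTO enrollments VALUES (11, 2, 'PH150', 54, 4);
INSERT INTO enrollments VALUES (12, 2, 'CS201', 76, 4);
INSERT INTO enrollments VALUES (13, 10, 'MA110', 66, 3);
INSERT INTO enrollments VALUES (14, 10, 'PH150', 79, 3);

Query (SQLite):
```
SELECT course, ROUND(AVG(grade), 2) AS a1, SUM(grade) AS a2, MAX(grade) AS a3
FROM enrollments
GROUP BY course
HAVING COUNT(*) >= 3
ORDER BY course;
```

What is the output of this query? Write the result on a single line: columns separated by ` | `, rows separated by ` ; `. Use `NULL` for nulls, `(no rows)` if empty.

Group enrollments by course.
Per group compute: ROUND(AVG(grade), 2), SUM(grade), MAX(grade).
HAVING: drop groups with fewer than 3 rows.
  BI210: ids {3, 5, 6} → ROUND(AVG(grade), 2)=82, SUM(grade)=246, MAX(grade)=95
  CS201: ids {1, 8, 10, 12} → ROUND(AVG(grade), 2)=70.5, SUM(grade)=282, MAX(grade)=92
  MA110: ids {4, 7, 9, 13} → ROUND(AVG(grade), 2)=59.5, SUM(grade)=238, MAX(grade)=67
  PH150: ids {2, 11, 14} → ROUND(AVG(grade), 2)=71.33, SUM(grade)=214, MAX(grade)=81

BI210 | 82 | 246 | 95 ; CS201 | 70.5 | 282 | 92 ; MA110 | 59.5 | 238 | 67 ; PH150 | 71.33 | 214 | 81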